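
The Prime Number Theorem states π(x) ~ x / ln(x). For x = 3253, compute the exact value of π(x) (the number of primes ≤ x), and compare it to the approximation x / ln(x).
π(3253) = 459;  x/ln(x) ≈ 402.23;  relative error ≈ 12.37%.

Directly count primes up to 3253: π(3253) = 459. The PNT approximation gives 3253/ln(3253) ≈ 3253/8.08733 ≈ 402.23. Relative error (π(x) − x/ln(x)) / π(x) ≈ 12.37%; the approximation is known to undercount slightly (Li(x) is a better estimate).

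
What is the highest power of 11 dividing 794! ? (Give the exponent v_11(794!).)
v_11(794!) = 78

Legendre's formula: v_p(n!) = Σ_{k ≥ 1} ⌊n / p^k⌋. For p = 11, n = 794, the terms are:
  ⌊794/11^1⌋ = ⌊794/11⌋ = 72
  ⌊794/11^2⌋ = ⌊794/121⌋ = 6
(the next term ⌊794/11^3⌋ = 0, terminating the sum). Summing: v_11(794!) = 72 + 6 = 78.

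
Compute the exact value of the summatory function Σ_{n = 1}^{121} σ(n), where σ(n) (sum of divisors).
Σ_{n ≤ 121} σ(n) = 12106

Compute σ(n) for each 1 ≤ n ≤ 121: σ(1) = 1, σ(2) = 3, σ(3) = 4, σ(4) = 7, σ(5) = 6, σ(6) = 12, σ(7) = 8, σ(8) = 15, σ(9) = 13, σ(10) = 18, σ(11) = 12, σ(12) = 28, σ(13) = 14, σ(14) = 24, σ(15) = 24, σ(16) = 31, σ(17) = 18, σ(18) = 39, σ(19) = 20, σ(20) = 42, σ(21) = 32, σ(22) = 36, σ(23) = 24, σ(24) = 60, σ(25) = 31, σ(26) = 42, σ(27) = 40, σ(28) = 56, σ(29) = 30, σ(30) = 72, σ(31) = 32, σ(32) = 63, σ(33) = 48, σ(34) = 54, σ(35) = 48, σ(36) = 91, σ(37) = 38, σ(38) = 60, σ(39) = 56, σ(40) = 90, σ(41) = 42, σ(42) = 96, σ(43) = 44, σ(44) = 84, σ(45) = 78, σ(46) = 72, σ(47) = 48, σ(48) = 124, σ(49) = 57, σ(50) = 93, σ(51) = 72, σ(52) = 98, σ(53) = 54, σ(54) = 120, σ(55) = 72, σ(56) = 120, σ(57) = 80, σ(58) = 90, σ(59) = 60, σ(60) = 168, σ(61) = 62, σ(62) = 96, σ(63) = 104, σ(64) = 127, σ(65) = 84, σ(66) = 144, σ(67) = 68, σ(68) = 126, σ(69) = 96, σ(70) = 144, σ(71) = 72, σ(72) = 195, σ(73) = 74, σ(74) = 114, σ(75) = 124, σ(76) = 140, σ(77) = 96, σ(78) = 168, σ(79) = 80, σ(80) = 186, σ(81) = 121, σ(82) = 126, σ(83) = 84, σ(84) = 224, σ(85) = 108, σ(86) = 132, σ(87) = 120, σ(88) = 180, σ(89) = 90, σ(90) = 234, σ(91) = 112, σ(92) = 168, σ(93) = 128, σ(94) = 144, σ(95) = 120, σ(96) = 252, σ(97) = 98, σ(98) = 171, σ(99) = 156, σ(100) = 217, σ(101) = 102, σ(102) = 216, σ(103) = 104, σ(104) = 210, σ(105) = 192, σ(106) = 162, σ(107) = 108, σ(108) = 280, σ(109) = 110, σ(110) = 216, σ(111) = 152, σ(112) = 248, σ(113) = 114, σ(114) = 240, σ(115) = 144, σ(116) = 210, σ(117) = 182, σ(118) = 180, σ(119) = 144, σ(120) = 360, σ(121) = 133. Summing all 121 values: 12106. (Average order: Σ_{n ≤ x} σ(n) ~ (π²/12) x². For x = 121, (π²/12)·121² ≈ 12041.74.)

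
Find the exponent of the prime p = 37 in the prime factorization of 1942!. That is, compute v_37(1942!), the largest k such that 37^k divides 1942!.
v_37(1942!) = 53

Legendre's formula: v_p(n!) = Σ_{k ≥ 1} ⌊n / p^k⌋. For p = 37, n = 1942, the terms are:
  ⌊1942/37^1⌋ = ⌊1942/37⌋ = 52
  ⌊1942/37^2⌋ = ⌊1942/1369⌋ = 1
(the next term ⌊1942/37^3⌋ = 0, terminating the sum). Summing: v_37(1942!) = 52 + 1 = 53.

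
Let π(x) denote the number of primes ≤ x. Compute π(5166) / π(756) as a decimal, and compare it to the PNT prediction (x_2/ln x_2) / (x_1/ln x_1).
π(5166)/π(756) = 687/133 ≈ 5.1654;  PNT prediction ≈ 5.2974.

π(756) = 133 and π(5166) = 687, so π(5166)/π(756) ≈ 5.1654. The PNT-predicted ratio is (5166/ln(5166)) / (756/ln(756)) ≈ 5.2974. The two agree to within a few percent, as expected.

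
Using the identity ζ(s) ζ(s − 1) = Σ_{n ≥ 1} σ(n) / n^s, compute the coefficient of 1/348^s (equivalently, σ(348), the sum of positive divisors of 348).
σ(348) = 840

In the product (Σ m^0/m^s)(Σ k / k^s) = Σ (Σ_{d | n} d) / n^s, the coefficient of 1/n^s is σ(n) = Σ_{d | n} d. For n = 348, divisors are [1, 2, 3, 4, 6, 12, 29, 58, 87, 116, 174, 348]; summing: σ(348) = 840.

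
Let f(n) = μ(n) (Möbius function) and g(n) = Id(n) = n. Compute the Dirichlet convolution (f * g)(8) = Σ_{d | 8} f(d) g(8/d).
(μ * Id)(8) = 4

Divisors of 8: [1, 2, 4, 8]. For each d | 8:
  d = 1: μ(1) · Id(8/1) = 1 · 8 = 8
  d = 2: μ(2) · Id(8/2) = -1 · 4 = -4
  d = 4: μ(4) · Id(8/4) = 0 · 2 = 0
  d = 8: μ(8) · Id(8/8) = 0 · 1 = 0
Summing: (μ * Id)(8) = 8 + -4 + 0 + 0 = 4.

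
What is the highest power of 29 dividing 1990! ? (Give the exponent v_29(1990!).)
v_29(1990!) = 70

Legendre's formula: v_p(n!) = Σ_{k ≥ 1} ⌊n / p^k⌋. For p = 29, n = 1990, the terms are:
  ⌊1990/29^1⌋ = ⌊1990/29⌋ = 68
  ⌊1990/29^2⌋ = ⌊1990/841⌋ = 2
(the next term ⌊1990/29^3⌋ = 0, terminating the sum). Summing: v_29(1990!) = 68 + 2 = 70.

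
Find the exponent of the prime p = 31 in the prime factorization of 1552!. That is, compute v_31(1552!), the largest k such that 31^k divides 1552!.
v_31(1552!) = 51

Legendre's formula: v_p(n!) = Σ_{k ≥ 1} ⌊n / p^k⌋. For p = 31, n = 1552, the terms are:
  ⌊1552/31^1⌋ = ⌊1552/31⌋ = 50
  ⌊1552/31^2⌋ = ⌊1552/961⌋ = 1
(the next term ⌊1552/31^3⌋ = 0, terminating the sum). Summing: v_31(1552!) = 50 + 1 = 51.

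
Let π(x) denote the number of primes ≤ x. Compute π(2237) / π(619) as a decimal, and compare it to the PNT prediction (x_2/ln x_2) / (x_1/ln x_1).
π(2237)/π(619) = 332/114 ≈ 2.9123;  PNT prediction ≈ 3.0119.

π(619) = 114 and π(2237) = 332, so π(2237)/π(619) ≈ 2.9123. The PNT-predicted ratio is (2237/ln(2237)) / (619/ln(619)) ≈ 3.0119. The two agree to within a few percent, as expected.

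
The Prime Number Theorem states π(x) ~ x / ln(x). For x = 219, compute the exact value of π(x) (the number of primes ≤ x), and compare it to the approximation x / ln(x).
π(219) = 47;  x/ln(x) ≈ 40.64;  relative error ≈ 13.54%.

Directly count primes up to 219: π(219) = 47. The PNT approximation gives 219/ln(219) ≈ 219/5.38907 ≈ 40.64. Relative error (π(x) − x/ln(x)) / π(x) ≈ 13.54%; the approximation is known to undercount slightly (Li(x) is a better estimate).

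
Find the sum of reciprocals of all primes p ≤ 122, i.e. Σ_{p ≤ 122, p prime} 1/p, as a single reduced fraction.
Σ 1/p = 58472171373748331322981543916880425472323867753/31610054640417607788145206291543662493274686990

π(122) = 30, so the primes ≤ 122 are [2, 3, 5, 7, 11, 13, 17, 19, 23, 29, 31, 37, 41, 43, 47, 53, 59, 61, 67, 71, 73, 79, 83, 89, 97, 101, 103, 107, 109, 113]. Summing 1/p over these primes: 58472171373748331322981543916880425472323867753/31610054640417607788145206291543662493274686990 ≈ 1.8498. Mertens estimate ln ln(122) + 0.2615 ≈ 1.8310.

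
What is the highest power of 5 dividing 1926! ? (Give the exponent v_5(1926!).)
v_5(1926!) = 480

Legendre's formula: v_p(n!) = Σ_{k ≥ 1} ⌊n / p^k⌋. For p = 5, n = 1926, the terms are:
  ⌊1926/5^1⌋ = ⌊1926/5⌋ = 385
  ⌊1926/5^2⌋ = ⌊1926/25⌋ = 77
  ⌊1926/5^3⌋ = ⌊1926/125⌋ = 15
  ⌊1926/5^4⌋ = ⌊1926/625⌋ = 3
(the next term ⌊1926/5^5⌋ = 0, terminating the sum). Summing: v_5(1926!) = 385 + 77 + 15 + 3 = 480.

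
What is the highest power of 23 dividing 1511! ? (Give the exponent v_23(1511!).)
v_23(1511!) = 67

Legendre's formula: v_p(n!) = Σ_{k ≥ 1} ⌊n / p^k⌋. For p = 23, n = 1511, the terms are:
  ⌊1511/23^1⌋ = ⌊1511/23⌋ = 65
  ⌊1511/23^2⌋ = ⌊1511/529⌋ = 2
(the next term ⌊1511/23^3⌋ = 0, terminating the sum). Summing: v_23(1511!) = 65 + 2 = 67.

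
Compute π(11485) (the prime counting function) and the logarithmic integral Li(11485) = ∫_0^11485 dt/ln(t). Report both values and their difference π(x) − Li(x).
π(11485) = 1384;  Li(11485) ≈ 1406.14;  π(x) − Li(x) ≈ -22.14.

Direct count of primes ≤ 11485 gives π(11485) = 1384. Numerical evaluation of the logarithmic integral gives Li(11485) ≈ 1406.14. The difference π(x) − Li(x) ≈ -22.14 is typically negative for small/moderate x (Li(x) overestimates), though Littlewood's theorem shows this sign changes infinitely often.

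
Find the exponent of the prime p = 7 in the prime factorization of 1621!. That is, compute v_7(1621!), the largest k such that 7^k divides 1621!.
v_7(1621!) = 268

Legendre's formula: v_p(n!) = Σ_{k ≥ 1} ⌊n / p^k⌋. For p = 7, n = 1621, the terms are:
  ⌊1621/7^1⌋ = ⌊1621/7⌋ = 231
  ⌊1621/7^2⌋ = ⌊1621/49⌋ = 33
  ⌊1621/7^3⌋ = ⌊1621/343⌋ = 4
(the next term ⌊1621/7^4⌋ = 0, terminating the sum). Summing: v_7(1621!) = 231 + 33 + 4 = 268.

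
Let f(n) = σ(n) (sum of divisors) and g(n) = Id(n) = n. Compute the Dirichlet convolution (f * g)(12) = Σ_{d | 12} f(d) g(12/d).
(σ * Id)(12) = 119

Divisors of 12: [1, 2, 3, 4, 6, 12]. For each d | 12:
  d = 1: σ(1) · Id(12/1) = 1 · 12 = 12
  d = 2: σ(2) · Id(12/2) = 3 · 6 = 18
  d = 3: σ(3) · Id(12/3) = 4 · 4 = 16
  d = 4: σ(4) · Id(12/4) = 7 · 3 = 21
  d = 6: σ(6) · Id(12/6) = 12 · 2 = 24
  d = 12: σ(12) · Id(12/12) = 28 · 1 = 28
Summing: (σ * Id)(12) = 12 + 18 + 16 + 21 + 24 + 28 = 119.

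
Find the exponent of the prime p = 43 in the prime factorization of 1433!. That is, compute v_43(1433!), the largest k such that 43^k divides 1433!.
v_43(1433!) = 33

Legendre's formula: v_p(n!) = Σ_{k ≥ 1} ⌊n / p^k⌋. For p = 43, n = 1433, the terms are:
  ⌊1433/43^1⌋ = ⌊1433/43⌋ = 33
(the next term ⌊1433/43^2⌋ = 0, terminating the sum). Summing: v_43(1433!) = 33 = 33.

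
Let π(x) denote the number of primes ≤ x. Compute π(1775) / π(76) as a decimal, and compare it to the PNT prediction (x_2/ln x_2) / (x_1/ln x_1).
π(1775)/π(76) = 274/21 ≈ 13.0476;  PNT prediction ≈ 13.5193.

π(76) = 21 and π(1775) = 274, so π(1775)/π(76) ≈ 13.0476. The PNT-predicted ratio is (1775/ln(1775)) / (76/ln(76)) ≈ 13.5193. The two agree to within a few percent, as expected.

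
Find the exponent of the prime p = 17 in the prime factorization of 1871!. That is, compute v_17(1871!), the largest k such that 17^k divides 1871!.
v_17(1871!) = 116

Legendre's formula: v_p(n!) = Σ_{k ≥ 1} ⌊n / p^k⌋. For p = 17, n = 1871, the terms are:
  ⌊1871/17^1⌋ = ⌊1871/17⌋ = 110
  ⌊1871/17^2⌋ = ⌊1871/289⌋ = 6
(the next term ⌊1871/17^3⌋ = 0, terminating the sum). Summing: v_17(1871!) = 110 + 6 = 116.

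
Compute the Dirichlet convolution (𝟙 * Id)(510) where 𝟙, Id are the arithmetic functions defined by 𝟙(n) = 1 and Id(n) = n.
(𝟙 * Id)(510) = 1296

Divisors of 510: [1, 2, 3, 5, 6, 10, 15, 17, 30, 34, 51, 85, 102, 170, 255, 510]. For each d | 510:
  d = 1: 𝟙(1) · Id(510/1) = 1 · 510 = 510
  d = 2: 𝟙(2) · Id(510/2) = 1 · 255 = 255
  d = 3: 𝟙(3) · Id(510/3) = 1 · 170 = 170
  d = 5: 𝟙(5) · Id(510/5) = 1 · 102 = 102
  d = 6: 𝟙(6) · Id(510/6) = 1 · 85 = 85
  d = 10: 𝟙(10) · Id(510/10) = 1 · 51 = 51
  d = 15: 𝟙(15) · Id(510/15) = 1 · 34 = 34
  d = 17: 𝟙(17) · Id(510/17) = 1 · 30 = 30
  d = 30: 𝟙(30) · Id(510/30) = 1 · 17 = 17
  d = 34: 𝟙(34) · Id(510/34) = 1 · 15 = 15
  d = 51: 𝟙(51) · Id(510/51) = 1 · 10 = 10
  d = 85: 𝟙(85) · Id(510/85) = 1 · 6 = 6
  d = 102: 𝟙(102) · Id(510/102) = 1 · 5 = 5
  d = 170: 𝟙(170) · Id(510/170) = 1 · 3 = 3
  d = 255: 𝟙(255) · Id(510/255) = 1 · 2 = 2
  d = 510: 𝟙(510) · Id(510/510) = 1 · 1 = 1
Summing: (𝟙 * Id)(510) = 510 + 255 + 170 + 102 + 85 + 51 + 34 + 30 + 17 + 15 + 10 + 6 + 5 + 3 + 2 + 1 = 1296.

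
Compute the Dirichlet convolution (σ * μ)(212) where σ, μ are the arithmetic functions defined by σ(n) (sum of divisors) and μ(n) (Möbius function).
(σ * μ)(212) = 212

Divisors of 212: [1, 2, 4, 53, 106, 212]. For each d | 212:
  d = 1: σ(1) · μ(212/1) = 1 · 0 = 0
  d = 2: σ(2) · μ(212/2) = 3 · 1 = 3
  d = 4: σ(4) · μ(212/4) = 7 · -1 = -7
  d = 53: σ(53) · μ(212/53) = 54 · 0 = 0
  d = 106: σ(106) · μ(212/106) = 162 · -1 = -162
  d = 212: σ(212) · μ(212/212) = 378 · 1 = 378
Summing: (σ * μ)(212) = 0 + 3 + -7 + 0 + -162 + 378 = 212.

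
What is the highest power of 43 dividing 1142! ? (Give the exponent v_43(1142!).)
v_43(1142!) = 26

Legendre's formula: v_p(n!) = Σ_{k ≥ 1} ⌊n / p^k⌋. For p = 43, n = 1142, the terms are:
  ⌊1142/43^1⌋ = ⌊1142/43⌋ = 26
(the next term ⌊1142/43^2⌋ = 0, terminating the sum). Summing: v_43(1142!) = 26 = 26.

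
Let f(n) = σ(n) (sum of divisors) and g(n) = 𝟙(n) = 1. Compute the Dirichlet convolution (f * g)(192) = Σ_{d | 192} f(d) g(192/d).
(σ * 𝟙)(192) = 1235

Divisors of 192: [1, 2, 3, 4, 6, 8, 12, 16, 24, 32, 48, 64, 96, 192]. For each d | 192:
  d = 1: σ(1) · 𝟙(192/1) = 1 · 1 = 1
  d = 2: σ(2) · 𝟙(192/2) = 3 · 1 = 3
  d = 3: σ(3) · 𝟙(192/3) = 4 · 1 = 4
  d = 4: σ(4) · 𝟙(192/4) = 7 · 1 = 7
  d = 6: σ(6) · 𝟙(192/6) = 12 · 1 = 12
  d = 8: σ(8) · 𝟙(192/8) = 15 · 1 = 15
  d = 12: σ(12) · 𝟙(192/12) = 28 · 1 = 28
  d = 16: σ(16) · 𝟙(192/16) = 31 · 1 = 31
  d = 24: σ(24) · 𝟙(192/24) = 60 · 1 = 60
  d = 32: σ(32) · 𝟙(192/32) = 63 · 1 = 63
  d = 48: σ(48) · 𝟙(192/48) = 124 · 1 = 124
  d = 64: σ(64) · 𝟙(192/64) = 127 · 1 = 127
  d = 96: σ(96) · 𝟙(192/96) = 252 · 1 = 252
  d = 192: σ(192) · 𝟙(192/192) = 508 · 1 = 508
Summing: (σ * 𝟙)(192) = 1 + 3 + 4 + 7 + 12 + 15 + 28 + 31 + 60 + 63 + 124 + 127 + 252 + 508 = 1235.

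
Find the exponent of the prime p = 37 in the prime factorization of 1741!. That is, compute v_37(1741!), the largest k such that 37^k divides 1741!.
v_37(1741!) = 48

Legendre's formula: v_p(n!) = Σ_{k ≥ 1} ⌊n / p^k⌋. For p = 37, n = 1741, the terms are:
  ⌊1741/37^1⌋ = ⌊1741/37⌋ = 47
  ⌊1741/37^2⌋ = ⌊1741/1369⌋ = 1
(the next term ⌊1741/37^3⌋ = 0, terminating the sum). Summing: v_37(1741!) = 47 + 1 = 48.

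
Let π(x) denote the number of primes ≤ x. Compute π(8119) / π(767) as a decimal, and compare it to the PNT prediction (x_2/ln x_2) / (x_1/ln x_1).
π(8119)/π(767) = 1021/135 ≈ 7.5630;  PNT prediction ≈ 7.8109.

π(767) = 135 and π(8119) = 1021, so π(8119)/π(767) ≈ 7.5630. The PNT-predicted ratio is (8119/ln(8119)) / (767/ln(767)) ≈ 7.8109. The two agree to within a few percent, as expected.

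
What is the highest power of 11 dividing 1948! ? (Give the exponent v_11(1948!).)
v_11(1948!) = 194

Legendre's formula: v_p(n!) = Σ_{k ≥ 1} ⌊n / p^k⌋. For p = 11, n = 1948, the terms are:
  ⌊1948/11^1⌋ = ⌊1948/11⌋ = 177
  ⌊1948/11^2⌋ = ⌊1948/121⌋ = 16
  ⌊1948/11^3⌋ = ⌊1948/1331⌋ = 1
(the next term ⌊1948/11^4⌋ = 0, terminating the sum). Summing: v_11(1948!) = 177 + 16 + 1 = 194.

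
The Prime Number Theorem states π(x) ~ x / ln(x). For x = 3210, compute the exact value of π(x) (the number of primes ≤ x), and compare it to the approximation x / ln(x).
π(3210) = 454;  x/ln(x) ≈ 397.57;  relative error ≈ 12.43%.

Directly count primes up to 3210: π(3210) = 454. The PNT approximation gives 3210/ln(3210) ≈ 3210/8.07403 ≈ 397.57. Relative error (π(x) − x/ln(x)) / π(x) ≈ 12.43%; the approximation is known to undercount slightly (Li(x) is a better estimate).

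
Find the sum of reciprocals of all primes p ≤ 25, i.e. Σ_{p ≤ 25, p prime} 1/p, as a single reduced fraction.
Σ 1/p = 334406399/223092870

π(25) = 9, so the primes ≤ 25 are [2, 3, 5, 7, 11, 13, 17, 19, 23]. Summing 1/p over these primes: 334406399/223092870 ≈ 1.4990. Mertens estimate ln ln(25) + 0.2615 ≈ 1.4305.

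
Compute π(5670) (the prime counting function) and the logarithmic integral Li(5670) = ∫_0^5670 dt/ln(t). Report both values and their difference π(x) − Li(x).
π(5670) = 747;  Li(5670) ≈ 762.36;  π(x) − Li(x) ≈ -15.36.

Direct count of primes ≤ 5670 gives π(5670) = 747. Numerical evaluation of the logarithmic integral gives Li(5670) ≈ 762.36. The difference π(x) − Li(x) ≈ -15.36 is typically negative for small/moderate x (Li(x) overestimates), though Littlewood's theorem shows this sign changes infinitely often.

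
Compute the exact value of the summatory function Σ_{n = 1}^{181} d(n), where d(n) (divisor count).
Σ_{n ≤ 181} d(n) = 973

Compute d(n) for each 1 ≤ n ≤ 181: d(1) = 1, d(2) = 2, d(3) = 2, d(4) = 3, d(5) = 2, d(6) = 4, d(7) = 2, d(8) = 4, d(9) = 3, d(10) = 4, d(11) = 2, d(12) = 6, d(13) = 2, d(14) = 4, d(15) = 4, d(16) = 5, d(17) = 2, d(18) = 6, d(19) = 2, d(20) = 6, d(21) = 4, d(22) = 4, d(23) = 2, d(24) = 8, d(25) = 3, d(26) = 4, d(27) = 4, d(28) = 6, d(29) = 2, d(30) = 8, d(31) = 2, d(32) = 6, d(33) = 4, d(34) = 4, d(35) = 4, d(36) = 9, d(37) = 2, d(38) = 4, d(39) = 4, d(40) = 8, d(41) = 2, d(42) = 8, d(43) = 2, d(44) = 6, d(45) = 6, d(46) = 4, d(47) = 2, d(48) = 10, d(49) = 3, d(50) = 6, d(51) = 4, d(52) = 6, d(53) = 2, d(54) = 8, d(55) = 4, d(56) = 8, d(57) = 4, d(58) = 4, d(59) = 2, d(60) = 12, d(61) = 2, d(62) = 4, d(63) = 6, d(64) = 7, d(65) = 4, d(66) = 8, d(67) = 2, d(68) = 6, d(69) = 4, d(70) = 8, d(71) = 2, d(72) = 12, d(73) = 2, d(74) = 4, d(75) = 6, d(76) = 6, d(77) = 4, d(78) = 8, d(79) = 2, d(80) = 10, d(81) = 5, d(82) = 4, d(83) = 2, d(84) = 12, d(85) = 4, d(86) = 4, d(87) = 4, d(88) = 8, d(89) = 2, d(90) = 12, d(91) = 4, d(92) = 6, d(93) = 4, d(94) = 4, d(95) = 4, d(96) = 12, d(97) = 2, d(98) = 6, d(99) = 6, d(100) = 9, d(101) = 2, d(102) = 8, d(103) = 2, d(104) = 8, d(105) = 8, d(106) = 4, d(107) = 2, d(108) = 12, d(109) = 2, d(110) = 8, d(111) = 4, d(112) = 10, d(113) = 2, d(114) = 8, d(115) = 4, d(116) = 6, d(117) = 6, d(118) = 4, d(119) = 4, d(120) = 16, d(121) = 3, d(122) = 4, d(123) = 4, d(124) = 6, d(125) = 4, d(126) = 12, d(127) = 2, d(128) = 8, d(129) = 4, d(130) = 8, d(131) = 2, d(132) = 12, d(133) = 4, d(134) = 4, d(135) = 8, d(136) = 8, d(137) = 2, d(138) = 8, d(139) = 2, d(140) = 12, d(141) = 4, d(142) = 4, d(143) = 4, d(144) = 15, d(145) = 4, d(146) = 4, d(147) = 6, d(148) = 6, d(149) = 2, d(150) = 12, d(151) = 2, d(152) = 8, d(153) = 6, d(154) = 8, d(155) = 4, d(156) = 12, d(157) = 2, d(158) = 4, d(159) = 4, d(160) = 12, d(161) = 4, d(162) = 10, d(163) = 2, d(164) = 6, d(165) = 8, d(166) = 4, d(167) = 2, d(168) = 16, d(169) = 3, d(170) = 8, d(171) = 6, d(172) = 6, d(173) = 2, d(174) = 8, d(175) = 6, d(176) = 10, d(177) = 4, d(178) = 4, d(179) = 2, d(180) = 18, d(181) = 2. Summing all 181 values: 973. (Dirichlet's divisor formula: Σ_{n ≤ x} d(n) = x ln(x) + (2γ − 1) x + O(√x). For x = 181, the asymptotic estimate is ≈ 968.88.)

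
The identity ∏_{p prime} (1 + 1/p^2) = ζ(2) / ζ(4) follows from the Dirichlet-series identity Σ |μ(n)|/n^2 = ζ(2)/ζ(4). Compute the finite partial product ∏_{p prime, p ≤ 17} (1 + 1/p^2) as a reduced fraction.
∏ = 17690000/11792781

The primes p ≤ 17 are [2, 3, 5, 7, 11, 13, 17]. For each, (1 + 1/p^2) = (p^2 + 1)/p^2. Multiplying these fractions over p ∈ [2, 3, 5, 7, 11, 13, 17] gives 17690000/11792781. (In the limit P → ∞ this tends to ζ(2)/ζ(4).)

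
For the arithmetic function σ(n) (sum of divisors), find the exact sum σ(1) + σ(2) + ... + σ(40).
Σ_{n ≤ 40} σ(n) = 1342

Compute σ(n) for each 1 ≤ n ≤ 40: σ(1) = 1, σ(2) = 3, σ(3) = 4, σ(4) = 7, σ(5) = 6, σ(6) = 12, σ(7) = 8, σ(8) = 15, σ(9) = 13, σ(10) = 18, σ(11) = 12, σ(12) = 28, σ(13) = 14, σ(14) = 24, σ(15) = 24, σ(16) = 31, σ(17) = 18, σ(18) = 39, σ(19) = 20, σ(20) = 42, σ(21) = 32, σ(22) = 36, σ(23) = 24, σ(24) = 60, σ(25) = 31, σ(26) = 42, σ(27) = 40, σ(28) = 56, σ(29) = 30, σ(30) = 72, σ(31) = 32, σ(32) = 63, σ(33) = 48, σ(34) = 54, σ(35) = 48, σ(36) = 91, σ(37) = 38, σ(38) = 60, σ(39) = 56, σ(40) = 90. Summing all 40 values: 1342. (Average order: Σ_{n ≤ x} σ(n) ~ (π²/12) x². For x = 40, (π²/12)·40² ≈ 1315.95.)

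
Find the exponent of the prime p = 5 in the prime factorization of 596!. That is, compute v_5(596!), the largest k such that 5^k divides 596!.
v_5(596!) = 146

Legendre's formula: v_p(n!) = Σ_{k ≥ 1} ⌊n / p^k⌋. For p = 5, n = 596, the terms are:
  ⌊596/5^1⌋ = ⌊596/5⌋ = 119
  ⌊596/5^2⌋ = ⌊596/25⌋ = 23
  ⌊596/5^3⌋ = ⌊596/125⌋ = 4
(the next term ⌊596/5^4⌋ = 0, terminating the sum). Summing: v_5(596!) = 119 + 23 + 4 = 146.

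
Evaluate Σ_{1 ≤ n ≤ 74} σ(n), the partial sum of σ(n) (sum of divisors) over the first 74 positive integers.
Σ_{n ≤ 74} σ(n) = 4520

Compute σ(n) for each 1 ≤ n ≤ 74: σ(1) = 1, σ(2) = 3, σ(3) = 4, σ(4) = 7, σ(5) = 6, σ(6) = 12, σ(7) = 8, σ(8) = 15, σ(9) = 13, σ(10) = 18, σ(11) = 12, σ(12) = 28, σ(13) = 14, σ(14) = 24, σ(15) = 24, σ(16) = 31, σ(17) = 18, σ(18) = 39, σ(19) = 20, σ(20) = 42, σ(21) = 32, σ(22) = 36, σ(23) = 24, σ(24) = 60, σ(25) = 31, σ(26) = 42, σ(27) = 40, σ(28) = 56, σ(29) = 30, σ(30) = 72, σ(31) = 32, σ(32) = 63, σ(33) = 48, σ(34) = 54, σ(35) = 48, σ(36) = 91, σ(37) = 38, σ(38) = 60, σ(39) = 56, σ(40) = 90, σ(41) = 42, σ(42) = 96, σ(43) = 44, σ(44) = 84, σ(45) = 78, σ(46) = 72, σ(47) = 48, σ(48) = 124, σ(49) = 57, σ(50) = 93, σ(51) = 72, σ(52) = 98, σ(53) = 54, σ(54) = 120, σ(55) = 72, σ(56) = 120, σ(57) = 80, σ(58) = 90, σ(59) = 60, σ(60) = 168, σ(61) = 62, σ(62) = 96, σ(63) = 104, σ(64) = 127, σ(65) = 84, σ(66) = 144, σ(67) = 68, σ(68) = 126, σ(69) = 96, σ(70) = 144, σ(71) = 72, σ(72) = 195, σ(73) = 74, σ(74) = 114. Summing all 74 values: 4520. (Average order: Σ_{n ≤ x} σ(n) ~ (π²/12) x². For x = 74, (π²/12)·74² ≈ 4503.83.)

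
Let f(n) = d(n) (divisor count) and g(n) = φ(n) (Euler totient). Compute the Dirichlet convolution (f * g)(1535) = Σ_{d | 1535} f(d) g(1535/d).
(d * φ)(1535) = 1848

Divisors of 1535: [1, 5, 307, 1535]. For each d | 1535:
  d = 1: d(1) · φ(1535/1) = 1 · 1224 = 1224
  d = 5: d(5) · φ(1535/5) = 2 · 306 = 612
  d = 307: d(307) · φ(1535/307) = 2 · 4 = 8
  d = 1535: d(1535) · φ(1535/1535) = 4 · 1 = 4
Summing: (d * φ)(1535) = 1224 + 612 + 8 + 4 = 1848.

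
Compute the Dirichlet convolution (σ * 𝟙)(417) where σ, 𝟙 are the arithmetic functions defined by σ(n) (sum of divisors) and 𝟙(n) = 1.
(σ * 𝟙)(417) = 705

Divisors of 417: [1, 3, 139, 417]. For each d | 417:
  d = 1: σ(1) · 𝟙(417/1) = 1 · 1 = 1
  d = 3: σ(3) · 𝟙(417/3) = 4 · 1 = 4
  d = 139: σ(139) · 𝟙(417/139) = 140 · 1 = 140
  d = 417: σ(417) · 𝟙(417/417) = 560 · 1 = 560
Summing: (σ * 𝟙)(417) = 1 + 4 + 140 + 560 = 705.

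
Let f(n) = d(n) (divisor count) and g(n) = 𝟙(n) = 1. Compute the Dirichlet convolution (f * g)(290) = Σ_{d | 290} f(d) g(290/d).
(d * 𝟙)(290) = 27

Divisors of 290: [1, 2, 5, 10, 29, 58, 145, 290]. For each d | 290:
  d = 1: d(1) · 𝟙(290/1) = 1 · 1 = 1
  d = 2: d(2) · 𝟙(290/2) = 2 · 1 = 2
  d = 5: d(5) · 𝟙(290/5) = 2 · 1 = 2
  d = 10: d(10) · 𝟙(290/10) = 4 · 1 = 4
  d = 29: d(29) · 𝟙(290/29) = 2 · 1 = 2
  d = 58: d(58) · 𝟙(290/58) = 4 · 1 = 4
  d = 145: d(145) · 𝟙(290/145) = 4 · 1 = 4
  d = 290: d(290) · 𝟙(290/290) = 8 · 1 = 8
Summing: (d * 𝟙)(290) = 1 + 2 + 2 + 4 + 2 + 4 + 4 + 8 = 27.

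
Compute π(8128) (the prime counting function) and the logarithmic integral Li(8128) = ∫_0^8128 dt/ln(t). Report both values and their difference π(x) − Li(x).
π(8128) = 1022;  Li(8128) ≈ 1040.65;  π(x) − Li(x) ≈ -18.65.

Direct count of primes ≤ 8128 gives π(8128) = 1022. Numerical evaluation of the logarithmic integral gives Li(8128) ≈ 1040.65. The difference π(x) − Li(x) ≈ -18.65 is typically negative for small/moderate x (Li(x) overestimates), though Littlewood's theorem shows this sign changes infinitely often.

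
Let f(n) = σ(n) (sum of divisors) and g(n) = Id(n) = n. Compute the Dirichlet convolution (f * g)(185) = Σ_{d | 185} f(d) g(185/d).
(σ * Id)(185) = 825

Divisors of 185: [1, 5, 37, 185]. For each d | 185:
  d = 1: σ(1) · Id(185/1) = 1 · 185 = 185
  d = 5: σ(5) · Id(185/5) = 6 · 37 = 222
  d = 37: σ(37) · Id(185/37) = 38 · 5 = 190
  d = 185: σ(185) · Id(185/185) = 228 · 1 = 228
Summing: (σ * Id)(185) = 185 + 222 + 190 + 228 = 825.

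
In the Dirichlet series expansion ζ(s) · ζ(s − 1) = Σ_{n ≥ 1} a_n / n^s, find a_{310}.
σ(310) = 576

In the product (Σ m^0/m^s)(Σ k / k^s) = Σ (Σ_{d | n} d) / n^s, the coefficient of 1/n^s is σ(n) = Σ_{d | n} d. For n = 310, divisors are [1, 2, 5, 10, 31, 62, 155, 310]; summing: σ(310) = 576.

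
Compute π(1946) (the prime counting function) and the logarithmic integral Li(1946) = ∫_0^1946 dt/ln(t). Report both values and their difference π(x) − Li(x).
π(1946) = 295;  Li(1946) ≈ 307.69;  π(x) − Li(x) ≈ -12.69.

Direct count of primes ≤ 1946 gives π(1946) = 295. Numerical evaluation of the logarithmic integral gives Li(1946) ≈ 307.69. The difference π(x) − Li(x) ≈ -12.69 is typically negative for small/moderate x (Li(x) overestimates), though Littlewood's theorem shows this sign changes infinitely often.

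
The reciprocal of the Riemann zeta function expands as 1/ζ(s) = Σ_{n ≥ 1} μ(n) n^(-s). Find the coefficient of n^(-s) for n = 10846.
μ(10846) = 1

Factor n = 10846 = 2 · 11 · 17 · 29. μ(n) = 0 if any exponent ≥ 2 (not squarefree); otherwise μ(n) = (−1)^{ω(n)} where ω(n) is the number of distinct prime factors. Applying: μ(10846) = 1.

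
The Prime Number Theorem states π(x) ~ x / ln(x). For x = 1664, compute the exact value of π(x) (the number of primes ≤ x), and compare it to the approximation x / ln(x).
π(1664) = 261;  x/ln(x) ≈ 224.35;  relative error ≈ 14.04%.

Directly count primes up to 1664: π(1664) = 261. The PNT approximation gives 1664/ln(1664) ≈ 1664/7.41698 ≈ 224.35. Relative error (π(x) − x/ln(x)) / π(x) ≈ 14.04%; the approximation is known to undercount slightly (Li(x) is a better estimate).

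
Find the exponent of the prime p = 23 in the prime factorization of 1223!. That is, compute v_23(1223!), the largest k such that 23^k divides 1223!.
v_23(1223!) = 55

Legendre's formula: v_p(n!) = Σ_{k ≥ 1} ⌊n / p^k⌋. For p = 23, n = 1223, the terms are:
  ⌊1223/23^1⌋ = ⌊1223/23⌋ = 53
  ⌊1223/23^2⌋ = ⌊1223/529⌋ = 2
(the next term ⌊1223/23^3⌋ = 0, terminating the sum). Summing: v_23(1223!) = 53 + 2 = 55.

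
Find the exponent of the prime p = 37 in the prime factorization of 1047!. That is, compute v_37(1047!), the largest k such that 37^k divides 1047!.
v_37(1047!) = 28

Legendre's formula: v_p(n!) = Σ_{k ≥ 1} ⌊n / p^k⌋. For p = 37, n = 1047, the terms are:
  ⌊1047/37^1⌋ = ⌊1047/37⌋ = 28
(the next term ⌊1047/37^2⌋ = 0, terminating the sum). Summing: v_37(1047!) = 28 = 28.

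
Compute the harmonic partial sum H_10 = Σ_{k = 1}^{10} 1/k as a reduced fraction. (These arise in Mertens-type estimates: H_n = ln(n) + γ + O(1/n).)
H_10 = 7381/2520

Direct summation: H_10 = 1 + 1/2 + ... + 1/10. The least common denominator is lcm(1, ..., 10) = 2520; over this denominator the numerator is 2520 + 1260 + 840 + 630 + 504 + 420 + 360 + 315 + 280 + 252 = 7381, so H_10 = 7381/2520 (already in lowest terms) ≈ 2.92897. (The PNT-adjacent estimate ln(10) + γ ≈ 2.87980 matches within O(1/n).)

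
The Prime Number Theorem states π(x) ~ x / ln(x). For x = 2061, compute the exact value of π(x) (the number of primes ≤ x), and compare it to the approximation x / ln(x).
π(2061) = 310;  x/ln(x) ≈ 270.08;  relative error ≈ 12.88%.

Directly count primes up to 2061: π(2061) = 310. The PNT approximation gives 2061/ln(2061) ≈ 2061/7.63095 ≈ 270.08. Relative error (π(x) − x/ln(x)) / π(x) ≈ 12.88%; the approximation is known to undercount slightly (Li(x) is a better estimate).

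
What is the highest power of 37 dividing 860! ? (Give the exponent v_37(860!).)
v_37(860!) = 23

Legendre's formula: v_p(n!) = Σ_{k ≥ 1} ⌊n / p^k⌋. For p = 37, n = 860, the terms are:
  ⌊860/37^1⌋ = ⌊860/37⌋ = 23
(the next term ⌊860/37^2⌋ = 0, terminating the sum). Summing: v_37(860!) = 23 = 23.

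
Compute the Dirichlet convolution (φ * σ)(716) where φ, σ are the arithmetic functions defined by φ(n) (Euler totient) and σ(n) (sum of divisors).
(φ * σ)(716) = 4296

Divisors of 716: [1, 2, 4, 179, 358, 716]. For each d | 716:
  d = 1: φ(1) · σ(716/1) = 1 · 1260 = 1260
  d = 2: φ(2) · σ(716/2) = 1 · 540 = 540
  d = 4: φ(4) · σ(716/4) = 2 · 180 = 360
  d = 179: φ(179) · σ(716/179) = 178 · 7 = 1246
  d = 358: φ(358) · σ(716/358) = 178 · 3 = 534
  d = 716: φ(716) · σ(716/716) = 356 · 1 = 356
Summing: (φ * σ)(716) = 1260 + 540 + 360 + 1246 + 534 + 356 = 4296.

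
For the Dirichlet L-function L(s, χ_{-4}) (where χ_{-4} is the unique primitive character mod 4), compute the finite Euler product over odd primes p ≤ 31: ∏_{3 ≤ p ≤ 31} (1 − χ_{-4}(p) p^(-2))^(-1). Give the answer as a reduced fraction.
∏ = 70163108671177093/76623095660544000

The odd primes p ≤ 31 are [3, 5, 7, 11, 13, 17, 19, 23, 29, 31]. For each, χ(p) = 1 if p ≡ 1 mod 4, χ(p) = −1 if p ≡ 3 mod 4. Taking (1 − χ(p)/p^2)^(-1) = p^2/(p^2 − χ(p)): (1 − (-1)/3^2)^(-1) · (1 − (1)/5^2)^(-1) · (1 − (-1)/7^2)^(-1) · (1 − (-1)/11^2)^(-1) · (1 − (1)/13^2)^(-1) · (1 − (1)/17^2)^(-1) · (1 − (-1)/19^2)^(-1) · (1 − (-1)/23^2)^(-1) · (1 − (1)/29^2)^(-1) · (1 − (-1)/31^2)^(-1) = 70163108671177093/76623095660544000.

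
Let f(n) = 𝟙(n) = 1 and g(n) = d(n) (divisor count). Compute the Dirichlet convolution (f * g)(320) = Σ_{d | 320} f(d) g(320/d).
(𝟙 * d)(320) = 84

Divisors of 320: [1, 2, 4, 5, 8, 10, 16, 20, 32, 40, 64, 80, 160, 320]. For each d | 320:
  d = 1: 𝟙(1) · d(320/1) = 1 · 14 = 14
  d = 2: 𝟙(2) · d(320/2) = 1 · 12 = 12
  d = 4: 𝟙(4) · d(320/4) = 1 · 10 = 10
  d = 5: 𝟙(5) · d(320/5) = 1 · 7 = 7
  d = 8: 𝟙(8) · d(320/8) = 1 · 8 = 8
  d = 10: 𝟙(10) · d(320/10) = 1 · 6 = 6
  d = 16: 𝟙(16) · d(320/16) = 1 · 6 = 6
  d = 20: 𝟙(20) · d(320/20) = 1 · 5 = 5
  d = 32: 𝟙(32) · d(320/32) = 1 · 4 = 4
  d = 40: 𝟙(40) · d(320/40) = 1 · 4 = 4
  d = 64: 𝟙(64) · d(320/64) = 1 · 2 = 2
  d = 80: 𝟙(80) · d(320/80) = 1 · 3 = 3
  d = 160: 𝟙(160) · d(320/160) = 1 · 2 = 2
  d = 320: 𝟙(320) · d(320/320) = 1 · 1 = 1
Summing: (𝟙 * d)(320) = 14 + 12 + 10 + 7 + 8 + 6 + 6 + 5 + 4 + 4 + 2 + 3 + 2 + 1 = 84.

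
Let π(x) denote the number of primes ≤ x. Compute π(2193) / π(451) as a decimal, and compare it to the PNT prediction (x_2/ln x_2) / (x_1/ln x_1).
π(2193)/π(451) = 327/87 ≈ 3.7586;  PNT prediction ≈ 3.8629.

π(451) = 87 and π(2193) = 327, so π(2193)/π(451) ≈ 3.7586. The PNT-predicted ratio is (2193/ln(2193)) / (451/ln(451)) ≈ 3.8629. The two agree to within a few percent, as expected.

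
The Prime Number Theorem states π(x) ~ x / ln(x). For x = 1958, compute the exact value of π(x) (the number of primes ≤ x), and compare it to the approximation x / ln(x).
π(1958) = 297;  x/ln(x) ≈ 258.32;  relative error ≈ 13.02%.

Directly count primes up to 1958: π(1958) = 297. The PNT approximation gives 1958/ln(1958) ≈ 1958/7.57968 ≈ 258.32. Relative error (π(x) − x/ln(x)) / π(x) ≈ 13.02%; the approximation is known to undercount slightly (Li(x) is a better estimate).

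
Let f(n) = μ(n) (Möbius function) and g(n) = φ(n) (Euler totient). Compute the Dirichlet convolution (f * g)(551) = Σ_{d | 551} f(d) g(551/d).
(μ * φ)(551) = 459

Divisors of 551: [1, 19, 29, 551]. For each d | 551:
  d = 1: μ(1) · φ(551/1) = 1 · 504 = 504
  d = 19: μ(19) · φ(551/19) = -1 · 28 = -28
  d = 29: μ(29) · φ(551/29) = -1 · 18 = -18
  d = 551: μ(551) · φ(551/551) = 1 · 1 = 1
Summing: (μ * φ)(551) = 504 + -28 + -18 + 1 = 459.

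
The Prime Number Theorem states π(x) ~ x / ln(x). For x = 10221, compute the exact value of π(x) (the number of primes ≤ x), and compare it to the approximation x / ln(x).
π(10221) = 1253;  x/ln(x) ≈ 1107.10;  relative error ≈ 11.64%.

Directly count primes up to 10221: π(10221) = 1253. The PNT approximation gives 10221/ln(10221) ≈ 10221/9.23220 ≈ 1107.10. Relative error (π(x) − x/ln(x)) / π(x) ≈ 11.64%; the approximation is known to undercount slightly (Li(x) is a better estimate).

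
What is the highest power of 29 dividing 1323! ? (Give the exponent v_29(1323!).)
v_29(1323!) = 46

Legendre's formula: v_p(n!) = Σ_{k ≥ 1} ⌊n / p^k⌋. For p = 29, n = 1323, the terms are:
  ⌊1323/29^1⌋ = ⌊1323/29⌋ = 45
  ⌊1323/29^2⌋ = ⌊1323/841⌋ = 1
(the next term ⌊1323/29^3⌋ = 0, terminating the sum). Summing: v_29(1323!) = 45 + 1 = 46.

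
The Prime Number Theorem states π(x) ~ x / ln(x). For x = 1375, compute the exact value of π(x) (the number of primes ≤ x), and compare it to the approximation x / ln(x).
π(1375) = 220;  x/ln(x) ≈ 190.28;  relative error ≈ 13.51%.

Directly count primes up to 1375: π(1375) = 220. The PNT approximation gives 1375/ln(1375) ≈ 1375/7.22621 ≈ 190.28. Relative error (π(x) − x/ln(x)) / π(x) ≈ 13.51%; the approximation is known to undercount slightly (Li(x) is a better estimate).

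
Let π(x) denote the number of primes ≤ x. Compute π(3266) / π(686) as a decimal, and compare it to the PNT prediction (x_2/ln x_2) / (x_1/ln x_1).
π(3266)/π(686) = 461/124 ≈ 3.7177;  PNT prediction ≈ 3.8428.

π(686) = 124 and π(3266) = 461, so π(3266)/π(686) ≈ 3.7177. The PNT-predicted ratio is (3266/ln(3266)) / (686/ln(686)) ≈ 3.8428. The two agree to within a few percent, as expected.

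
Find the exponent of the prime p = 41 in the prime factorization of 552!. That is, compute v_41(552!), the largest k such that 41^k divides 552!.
v_41(552!) = 13

Legendre's formula: v_p(n!) = Σ_{k ≥ 1} ⌊n / p^k⌋. For p = 41, n = 552, the terms are:
  ⌊552/41^1⌋ = ⌊552/41⌋ = 13
(the next term ⌊552/41^2⌋ = 0, terminating the sum). Summing: v_41(552!) = 13 = 13.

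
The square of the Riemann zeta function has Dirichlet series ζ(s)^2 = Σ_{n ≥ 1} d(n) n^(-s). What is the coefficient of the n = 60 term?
d(60) = 12

ζ(s)^2 = (Σ 1/m^s)(Σ 1/k^s). The coefficient of 1/n^s in the product is the number of ordered pairs (m, k) with mk = n, which equals d(n). For n = 60, divisors are [1, 2, 3, 4, 5, 6, 10, 12, 15, 20, 30, 60], so d(60) = 12.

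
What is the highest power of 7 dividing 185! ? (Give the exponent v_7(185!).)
v_7(185!) = 29

Legendre's formula: v_p(n!) = Σ_{k ≥ 1} ⌊n / p^k⌋. For p = 7, n = 185, the terms are:
  ⌊185/7^1⌋ = ⌊185/7⌋ = 26
  ⌊185/7^2⌋ = ⌊185/49⌋ = 3
(the next term ⌊185/7^3⌋ = 0, terminating the sum). Summing: v_7(185!) = 26 + 3 = 29.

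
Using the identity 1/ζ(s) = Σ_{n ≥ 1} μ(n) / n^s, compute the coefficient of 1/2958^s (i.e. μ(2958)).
μ(2958) = 1

Factor n = 2958 = 2 · 3 · 17 · 29. μ(n) = 0 if any exponent ≥ 2 (not squarefree); otherwise μ(n) = (−1)^{ω(n)} where ω(n) is the number of distinct prime factors. Applying: μ(2958) = 1.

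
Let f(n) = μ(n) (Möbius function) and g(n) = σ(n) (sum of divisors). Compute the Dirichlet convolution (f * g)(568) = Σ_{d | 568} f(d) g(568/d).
(μ * σ)(568) = 568

Divisors of 568: [1, 2, 4, 8, 71, 142, 284, 568]. For each d | 568:
  d = 1: μ(1) · σ(568/1) = 1 · 1080 = 1080
  d = 2: μ(2) · σ(568/2) = -1 · 504 = -504
  d = 4: μ(4) · σ(568/4) = 0 · 216 = 0
  d = 8: μ(8) · σ(568/8) = 0 · 72 = 0
  d = 71: μ(71) · σ(568/71) = -1 · 15 = -15
  d = 142: μ(142) · σ(568/142) = 1 · 7 = 7
  d = 284: μ(284) · σ(568/284) = 0 · 3 = 0
  d = 568: μ(568) · σ(568/568) = 0 · 1 = 0
Summing: (μ * σ)(568) = 1080 + -504 + 0 + 0 + -15 + 7 + 0 + 0 = 568.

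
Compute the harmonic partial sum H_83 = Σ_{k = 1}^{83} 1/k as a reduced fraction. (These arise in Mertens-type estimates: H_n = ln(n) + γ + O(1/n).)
H_83 = 3672441655127796364812512959533039359/734184632222154704090370027645633600

Direct summation: H_83 = 1 + 1/2 + ... + 1/83. The least common denominator is lcm(1, ..., 83) = 8076030954443701744994070304101969600; over this denominator the numerator is 8076030954443701744994070304101969600 + 4038015477221850872497035152050984800 + 2692010318147900581664690101367323200 + 2019007738610925436248517576025492400 + 1615206190888740348998814060820393920 + 1346005159073950290832345050683661600 + 1153718707777671677856295757728852800 + 1009503869305462718124258788012746200 + 897336772715966860554896700455774400 + 807603095444370174499407030410196960 + 734184632222154704090370027645633600 + 673002579536975145416172525341830800 + 621233150341823211153390023392459200 + 576859353888835838928147878864426400 + 538402063629580116332938020273464640 + 504751934652731359062129394006373100 + 475060644379041279117298253182468800 + 448668386357983430277448350227887200 + 425054260760194828683898437057998400 + 403801547722185087249703515205098480 + 384572902592557225952098585909617600 + 367092316111077352045185013822816800 + 351131780627987032391046534960955200 + 336501289768487572708086262670915400 + 323041238177748069799762812164078784 + 310616575170911605576695011696229600 + 299112257571988953518298900151924800 + 288429676944417919464073939432213200 + 278483826015300060172209320831102400 + 269201031814790058166469010136732320 + 260517127562700056290131300132321600 + 252375967326365679531064697003186550 + 244728210740718234696790009215211200 + 237530322189520639558649126591234400 + 230743741555534335571259151545770560 + 224334193178991715138724175113943600 + 218271106876856803918758656867620800 + 212527130380097414341949218528999200 + 207077716780607737051130007797486400 + 201900773861092543624851757602549240 + 196976364742529310853513909856145600 + 192286451296278612976049292954808800 + 187814673359155854534745821025627200 + 183546158055538676022592506911408400 + 179467354543193372110979340091154880 + 175565890313993516195523267480477600 + 171830445839227696702001495831956800 + 168250644884243786354043131335457700 + 164816958253953096836613679675550400 + 161520619088874034899881406082039392 + 158353548126347093039099417727489600 + 155308287585455802788347505848114800 + 152377942536673617830076798190603200 + 149556128785994476759149450075962400 + 146836926444430940818074005529126720 + 144214838472208959732036969716106600 + 141684753586731609561299479019332800 + 139241913007650030086104660415551200 + 136881880583791554999899496679694400 + 134600515907395029083234505068366160 + 132393950072847569590066726296753600 + 130258563781350028145065650066160800 + 128190967530852408650699528636539200 + 126187983663182839765532348501593275 + 124246630068364642230678004678491840 + 122364105370359117348395004607605600 + 120537775439458234999911497076148800 + 118765161094760319779324563295617200 + 117043926875995677463682178320318400 + 115371870777767167785629575772885280 + 113746914851319742887240426818337600 + 112167096589495857569362087556971800 + 110630561019776736232795483617835200 + 109135553438428401959379328433810400 + 107680412725916023266587604054692928 + 106263565190048707170974609264499600 + 104883518888879243441481432520804800 + 103538858390303868525565003898743200 + 102228239929667110696127472203822400 + 100950386930546271812425878801274620 + 99704085857329651172766300050641600 + 98488182371264655426756954928072800 + 97301577764381948734868316916891200 = 40396858206405760012937642554863432949, so H_83 = 40396858206405760012937642554863432949/8076030954443701744994070304101969600; reducing by gcd(40396858206405760012937642554863432949, 8076030954443701744994070304101969600) = 11 gives 3672441655127796364812512959533039359/734184632222154704090370027645633600 ≈ 5.00207. (The PNT-adjacent estimate ln(83) + γ ≈ 4.99606 matches within O(1/n).)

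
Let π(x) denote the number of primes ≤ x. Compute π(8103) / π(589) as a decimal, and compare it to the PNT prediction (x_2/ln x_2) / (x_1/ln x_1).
π(8103)/π(589) = 1019/107 ≈ 9.5234;  PNT prediction ≈ 9.7499.

π(589) = 107 and π(8103) = 1019, so π(8103)/π(589) ≈ 9.5234. The PNT-predicted ratio is (8103/ln(8103)) / (589/ln(589)) ≈ 9.7499. The two agree to within a few percent, as expected.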